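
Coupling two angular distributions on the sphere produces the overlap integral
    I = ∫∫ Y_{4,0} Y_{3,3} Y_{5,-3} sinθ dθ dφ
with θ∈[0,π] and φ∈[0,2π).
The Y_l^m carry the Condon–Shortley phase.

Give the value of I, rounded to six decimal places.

0.196280

Rules hold: Σm=0, L=12 even, 1≤5≤7.
N = 9·7·11 = 693
Δ = 2!·6!·4!/13! = 1/180180
Racah Σ t=0..2: t=0:+1/576 t=1:−1/144 t=2:+1/576 = -1/288
⇒ 3j(4 3 5; 0 0 0)² = 20/1001, sgn +1
Racah Σ t=2..2: t=2:+1/2304 = 1/2304
⇒ 3j(4 3 5; 0 3 -3)² = 5/143, sgn +1
4πI² = N·(3j₀)²·(3jₘ)² = 900/1859
I = +1·√(0.484131/4π) = 0.19628026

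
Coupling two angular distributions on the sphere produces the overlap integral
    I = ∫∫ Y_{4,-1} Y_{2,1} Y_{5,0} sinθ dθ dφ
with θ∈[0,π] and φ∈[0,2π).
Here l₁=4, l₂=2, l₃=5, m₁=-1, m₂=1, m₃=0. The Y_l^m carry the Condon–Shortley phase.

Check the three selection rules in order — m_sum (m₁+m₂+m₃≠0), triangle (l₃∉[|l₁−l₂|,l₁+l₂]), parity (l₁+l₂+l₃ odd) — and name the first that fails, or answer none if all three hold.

parity

m₁+m₂+m₃ = -1 + 1 + 0 = 0  ✓
triangle: |4−2|=2 ≤ l₃=5 ≤ 4+2=6  ✓
parity: l₁+l₂+l₃ = 11 is odd  ✗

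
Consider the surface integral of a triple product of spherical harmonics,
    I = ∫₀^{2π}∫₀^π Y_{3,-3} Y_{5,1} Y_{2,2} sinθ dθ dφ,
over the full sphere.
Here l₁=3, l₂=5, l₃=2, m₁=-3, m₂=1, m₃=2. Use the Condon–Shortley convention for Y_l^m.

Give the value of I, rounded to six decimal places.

-0.023961

Rules hold: Σm=0, L=10 even, 2≤2≤8.
N = 7·11·5 = 385
Δ = 6!·0!·4!/11! = 1/2310
Racah Σ t=3..3: t=3:−1/144 = -1/144
⇒ 3j(3 5 2; 0 0 0)² = 10/231, sgn -1
Racah Σ t=6..6: t=6:+1/17280 = 1/17280
⇒ 3j(3 5 2; -3 1 2)² = 1/2310, sgn +1
4πI² = N·(3j₀)²·(3jₘ)² = 5/693
I = -1·√(0.00721501/4π) = -0.02396147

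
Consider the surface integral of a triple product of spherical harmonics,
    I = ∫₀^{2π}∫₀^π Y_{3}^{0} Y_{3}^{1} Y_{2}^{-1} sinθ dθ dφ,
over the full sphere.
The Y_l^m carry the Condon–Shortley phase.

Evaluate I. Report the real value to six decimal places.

Rules hold: Σm=0, L=8 even, 0≤2≤6.
N = 7·7·5 = 245
Δ = 4!·2!·2!/9! = 1/3780
Racah Σ t=1..3: t=1:−1/24 t=2:+1/4 t=3:−1/24 = 1/6
⇒ 3j(3 3 2; 0 0 0)² = 4/105, sgn +1
Racah Σ t=2..3: t=2:+1/8 t=3:−1/12 = 1/24
⇒ 3j(3 3 2; 0 1 -1)² = 1/210, sgn -1
4πI² = N·(3j₀)²·(3jₘ)² = 2/45
I = -1·√(0.0444444/4π) = -0.05947080

-0.059471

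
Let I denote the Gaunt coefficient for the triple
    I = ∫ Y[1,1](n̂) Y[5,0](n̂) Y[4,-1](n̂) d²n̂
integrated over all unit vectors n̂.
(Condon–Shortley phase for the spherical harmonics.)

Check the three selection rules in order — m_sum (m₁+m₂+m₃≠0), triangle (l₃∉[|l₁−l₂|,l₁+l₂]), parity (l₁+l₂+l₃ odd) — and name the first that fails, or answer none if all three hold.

none

m₁+m₂+m₃ = 1 + 0 − 1 = 0  ✓
triangle: |1−5|=4 ≤ l₃=4 ≤ 1+5=6  ✓
parity: l₁+l₂+l₃ = 10 is even  ✓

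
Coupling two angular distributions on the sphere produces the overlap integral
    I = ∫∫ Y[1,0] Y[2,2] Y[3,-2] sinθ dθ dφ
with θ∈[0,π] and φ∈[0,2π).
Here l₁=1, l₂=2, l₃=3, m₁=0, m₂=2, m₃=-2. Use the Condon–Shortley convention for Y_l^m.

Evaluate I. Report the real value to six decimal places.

0.184674

Checks pass: Σm=0; 6 even; l₃=3∈[1,3].
(2·1+1)(2·2+1)(2·3+1) = 105
Δ: 0! 2! 4! / 7! → 1/105
sum: t=0:+1/4 = 1/4
3j²(1 2 3; 0 0 0) = Δ·Π!·Σ² = 3/35  (sign -1)
sum: t=0:+1/24 = 1/24
3j²(1 2 3; 0 2 -2) = Δ·Π!·Σ² = 1/21  (sign -1)
combine: 4πI² = 105·3/35·1/21 = 3/7
take √, sign +1: I = 0.18467439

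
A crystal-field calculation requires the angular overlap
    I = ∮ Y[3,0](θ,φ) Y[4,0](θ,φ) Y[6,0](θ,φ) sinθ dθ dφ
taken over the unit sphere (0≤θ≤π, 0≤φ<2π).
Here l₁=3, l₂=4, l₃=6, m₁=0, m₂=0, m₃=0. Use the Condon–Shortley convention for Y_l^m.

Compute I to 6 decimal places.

0.000000

L=13 odd ⇒ parity kills the (l;000) factor ⇒ I = 0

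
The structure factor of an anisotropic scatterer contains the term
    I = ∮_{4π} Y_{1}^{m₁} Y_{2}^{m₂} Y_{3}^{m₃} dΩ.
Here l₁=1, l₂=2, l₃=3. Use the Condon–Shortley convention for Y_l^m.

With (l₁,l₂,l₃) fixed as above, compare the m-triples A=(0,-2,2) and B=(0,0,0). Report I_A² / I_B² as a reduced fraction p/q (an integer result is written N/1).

5/9

l's match ⇒ only the (l;m) 3-j factors differ between A and B.
A: triangle coeff Δ(1,2,3) = 1/105; Σ_t [0,0]: t=0:+1/24 = 1/24; (3j)²=1/21 [(1 2 3; 0 -2 2)], sign=-1
B: triangle coeff Δ(1,2,3) = 1/105; Σ_t [0,0]: t=0:+1/4 = 1/4; (3j)²=3/35 [(1 2 3; 0 0 0)], sign=-1
I_A²/I_B² = (1/21)/(3/35) = 5/9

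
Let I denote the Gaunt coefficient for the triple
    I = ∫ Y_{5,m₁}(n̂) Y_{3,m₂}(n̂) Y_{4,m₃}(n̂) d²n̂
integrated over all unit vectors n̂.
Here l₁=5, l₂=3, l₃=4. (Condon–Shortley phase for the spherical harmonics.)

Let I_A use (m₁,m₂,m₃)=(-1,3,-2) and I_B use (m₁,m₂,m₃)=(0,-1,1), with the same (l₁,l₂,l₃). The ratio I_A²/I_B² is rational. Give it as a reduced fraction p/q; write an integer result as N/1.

225/1

l's match ⇒ only the (l;m) 3-j factors differ between A and B.
A: triangle coeff Δ(5,3,4) = 1/180180; Σ_t [4,4]: t=4:+1/2304 = 1/2304; (3j)²=75/4004 [(5 3 4; -1 3 -2)], sign=+1
B: triangle coeff Δ(5,3,4) = 1/180180; Σ_t [0,2]: t=0:+1/5760 t=1:−1/288 t=2:+1/288 = 1/5760; (3j)²=1/12012 [(5 3 4; 0 -1 1)], sign=-1
I_A²/I_B² = (75/4004)/(1/12012) = 225/1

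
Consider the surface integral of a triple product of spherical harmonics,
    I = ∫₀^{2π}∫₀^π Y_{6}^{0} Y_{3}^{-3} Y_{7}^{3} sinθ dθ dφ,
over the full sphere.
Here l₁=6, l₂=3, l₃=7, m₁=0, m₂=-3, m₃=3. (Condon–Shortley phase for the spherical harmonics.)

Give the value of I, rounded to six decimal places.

0.186383

Rules hold: Σm=0, L=16 even, 3≤7≤9.
N = 13·7·15 = 1365
Δ = 2!·10!·4!/17! = 1/2042040
Racah Σ t=0..2: t=0:+1/207360 t=1:−1/57600 t=2:+1/207360 = -1/129600
⇒ 3j(6 3 7; 0 0 0)² = 168/12155, sgn +1
Racah Σ t=0..0: t=0:+1/829440 = 1/829440
⇒ 3j(6 3 7; 0 -3 3)² = 225/9724, sgn +1
4πI² = N·(3j₀)²·(3jₘ)² = 198450/454597
I = +1·√(0.43654/4π) = 0.18638345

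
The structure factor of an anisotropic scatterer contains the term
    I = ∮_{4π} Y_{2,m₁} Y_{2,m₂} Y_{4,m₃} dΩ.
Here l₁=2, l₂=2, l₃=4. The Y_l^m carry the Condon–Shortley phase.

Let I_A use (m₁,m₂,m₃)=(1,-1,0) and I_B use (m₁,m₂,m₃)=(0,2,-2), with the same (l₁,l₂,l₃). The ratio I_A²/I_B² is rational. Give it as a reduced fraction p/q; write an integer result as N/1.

16/15

Same 2,2,4: normalisation and zero-m 3j drop out of the ratio.
A: Δ: 0! 4! 4! / 9! → 1/630; sum: t=0:+1/36 = 1/36; 3j²(2 2 4; 1 -1 0) = Δ·Π!·Σ² = 8/315  (sign +1)
B: Δ: 0! 4! 4! / 9! → 1/630; sum: t=0:+1/96 = 1/96; 3j²(2 2 4; 0 2 -2) = Δ·Π!·Σ² = 1/42  (sign +1)
I_A²/I_B² = (8/315)/(1/42) = 16/15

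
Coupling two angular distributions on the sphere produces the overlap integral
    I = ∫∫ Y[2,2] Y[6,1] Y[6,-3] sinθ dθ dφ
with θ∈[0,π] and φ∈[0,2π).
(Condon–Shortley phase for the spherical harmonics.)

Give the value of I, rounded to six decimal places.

Rules hold: Σm=0, L=14 even, 4≤6≤8.
N = 5·13·13 = 845
Δ = 2!·2!·10!/15! = 1/90090
Racah Σ t=0..2: t=0:+1/69120 t=1:−1/14400 t=2:+1/69120 = -7/172800
⇒ 3j(2 6 6; 0 0 0)² = 14/715, sgn -1
Racah Σ t=0..0: t=0:+1/120960 = 1/120960
⇒ 3j(2 6 6; 2 1 -3)² = 24/1001, sgn -1
4πI² = N·(3j₀)²·(3jₘ)² = 48/121
I = +1·√(0.396694/4π) = 0.17767364

0.177674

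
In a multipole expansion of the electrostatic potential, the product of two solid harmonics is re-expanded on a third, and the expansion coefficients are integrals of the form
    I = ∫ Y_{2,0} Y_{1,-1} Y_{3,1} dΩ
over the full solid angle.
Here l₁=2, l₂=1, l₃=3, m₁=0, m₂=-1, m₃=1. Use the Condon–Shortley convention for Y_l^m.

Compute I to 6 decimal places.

Rules hold: Σm=0, L=6 even, 1≤3≤3.
N = 5·3·7 = 105
Δ = 0!·4!·2!/7! = 1/105
Racah Σ t=0..0: t=0:+1/4 = 1/4
⇒ 3j(2 1 3; 0 0 0)² = 3/35, sgn -1
Racah Σ t=0..0: t=0:+1/8 = 1/8
⇒ 3j(2 1 3; 0 -1 1)² = 2/35, sgn +1
4πI² = N·(3j₀)²·(3jₘ)² = 18/35
I = -1·√(0.514286/4π) = -0.20230066

-0.202301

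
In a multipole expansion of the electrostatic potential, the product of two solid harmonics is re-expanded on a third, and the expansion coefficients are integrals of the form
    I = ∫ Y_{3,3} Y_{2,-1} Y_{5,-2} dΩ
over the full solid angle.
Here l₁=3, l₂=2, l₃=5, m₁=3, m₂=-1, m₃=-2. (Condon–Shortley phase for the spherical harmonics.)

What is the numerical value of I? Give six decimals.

Checks pass: Σm=0; 10 even; l₃=5∈[1,5].
(2·3+1)(2·2+1)(2·5+1) = 385
Δ: 0! 6! 4! / 11! → 1/2310
sum: t=0:+1/144 = 1/144
3j²(3 2 5; 0 0 0) = Δ·Π!·Σ² = 10/231  (sign -1)
sum: t=0:+1/4320 = 1/4320
3j²(3 2 5; 3 -1 -2) = Δ·Π!·Σ² = 1/330  (sign -1)
combine: 4πI² = 385·10/231·1/330 = 5/99
take √, sign +1: I = 0.06339609

0.063396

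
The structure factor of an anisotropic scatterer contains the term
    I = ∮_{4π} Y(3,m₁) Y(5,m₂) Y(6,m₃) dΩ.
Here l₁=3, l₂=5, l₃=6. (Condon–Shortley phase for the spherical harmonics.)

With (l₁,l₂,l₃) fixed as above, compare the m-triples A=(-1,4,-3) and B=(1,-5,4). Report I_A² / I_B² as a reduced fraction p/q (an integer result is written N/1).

Same 3,5,6: normalisation and zero-m 3j drop out of the ratio.
A: Δ: 2! 4! 8! / 15! → 1/675675; sum: t=1:−1/241920 t=2:+1/40320 = 1/48384; 3j²(3 5 6; -1 4 -3) = Δ·Π!·Σ² = 24/1001  (sign -1)
B: Δ: 2! 4! 8! / 15! → 1/675675; sum: t=0:+1/322560 = 1/322560; 3j²(3 5 6; 1 -5 4) = Δ·Π!·Σ² = 18/1001  (sign +1)
I_A²/I_B² = (24/1001)/(18/1001) = 4/3

4/3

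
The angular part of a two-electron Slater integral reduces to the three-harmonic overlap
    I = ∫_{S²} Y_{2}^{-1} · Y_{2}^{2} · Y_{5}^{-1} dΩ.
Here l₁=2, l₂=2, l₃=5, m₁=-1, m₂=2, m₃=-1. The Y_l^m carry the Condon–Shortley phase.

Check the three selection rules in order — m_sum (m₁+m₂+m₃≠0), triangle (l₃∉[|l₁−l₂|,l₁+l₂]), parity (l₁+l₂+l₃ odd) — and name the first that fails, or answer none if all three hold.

triangle

azimuthal sum: -1 + 2 − 1 = 0  ✓
0 ≤ 5 ≤ 4 (triangle on l)  ✗
L = 2 + 2 + 5 = 9 (odd)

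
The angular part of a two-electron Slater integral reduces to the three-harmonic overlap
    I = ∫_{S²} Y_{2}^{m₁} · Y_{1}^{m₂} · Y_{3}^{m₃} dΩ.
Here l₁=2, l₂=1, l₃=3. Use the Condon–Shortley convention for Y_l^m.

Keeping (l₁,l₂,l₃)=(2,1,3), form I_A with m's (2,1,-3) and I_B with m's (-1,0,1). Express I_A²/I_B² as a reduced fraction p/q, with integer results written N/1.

15/8

l's match ⇒ only the (l;m) 3-j factors differ between A and B.
A: triangle coeff Δ(2,1,3) = 1/105; Σ_t [0,0]: t=0:+1/48 = 1/48; (3j)²=1/7 [(2 1 3; 2 1 -3)], sign=+1
B: triangle coeff Δ(2,1,3) = 1/105; Σ_t [0,0]: t=0:+1/6 = 1/6; (3j)²=8/105 [(2 1 3; -1 0 1)], sign=+1
I_A²/I_B² = (1/7)/(8/105) = 15/8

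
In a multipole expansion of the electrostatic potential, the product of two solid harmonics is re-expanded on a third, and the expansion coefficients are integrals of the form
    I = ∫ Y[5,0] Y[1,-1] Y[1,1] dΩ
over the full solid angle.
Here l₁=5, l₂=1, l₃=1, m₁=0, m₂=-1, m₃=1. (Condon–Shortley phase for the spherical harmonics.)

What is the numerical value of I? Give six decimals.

0.000000

l₃=1 ∉ [4,6] — triangle fails ⇒ I = 0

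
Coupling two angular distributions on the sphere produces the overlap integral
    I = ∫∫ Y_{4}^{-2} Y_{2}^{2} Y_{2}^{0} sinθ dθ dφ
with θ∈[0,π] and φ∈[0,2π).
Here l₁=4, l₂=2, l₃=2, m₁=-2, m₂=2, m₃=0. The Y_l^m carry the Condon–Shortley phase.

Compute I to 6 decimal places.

m-sum 0 ✓  L=8 even ✓  2≤2≤6 ✓
Π(2lᵢ+1) = 9×5×5 = 225
triangle coeff Δ(4,2,2) = 1/630
Σ_t [2,2]: t=2:+1/16 = 1/16
(3j)²=2/35 [(4 2 2; 0 0 0)], sign=+1
Σ_t [4,4]: t=4:+1/96 = 1/96
(3j)²=1/42 [(4 2 2; -2 2 0)], sign=+1
⇒ 4πI² = 15/49
I = (+1)√(15/49/(4π)) = 0.15607835

0.156078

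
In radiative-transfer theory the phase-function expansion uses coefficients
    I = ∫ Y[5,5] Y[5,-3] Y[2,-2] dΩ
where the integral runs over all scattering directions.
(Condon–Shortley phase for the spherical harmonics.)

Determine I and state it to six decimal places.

0.088588

m-sum 0 ✓  L=12 even ✓  0≤2≤10 ✓
Π(2lᵢ+1) = 11×11×5 = 605
triangle coeff Δ(5,5,2) = 1/38610
Σ_t [3,5]: t=3:−1/2880 t=4:+1/576 t=5:−1/2880 = 1/960
(3j)²=10/429 [(5 5 2; 0 0 0)], sign=+1
Σ_t [0,0]: t=0:+1/161280 = 1/161280
(3j)²=1/143 [(5 5 2; 5 -3 -2)], sign=+1
⇒ 4πI² = 50/507
I = (+1)√(50/507/(4π)) = 0.08858824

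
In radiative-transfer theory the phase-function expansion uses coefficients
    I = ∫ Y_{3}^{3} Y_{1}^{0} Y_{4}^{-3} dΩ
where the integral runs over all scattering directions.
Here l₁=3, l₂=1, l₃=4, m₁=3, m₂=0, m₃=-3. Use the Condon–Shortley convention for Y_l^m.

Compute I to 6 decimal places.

-0.162868

Checks pass: Σm=0; 8 even; l₃=4∈[2,4].
(2·3+1)(2·1+1)(2·4+1) = 189
Δ: 0! 6! 2! / 9! → 1/252
sum: t=0:+1/36 = 1/36
3j²(3 1 4; 0 0 0) = Δ·Π!·Σ² = 4/63  (sign +1)
sum: t=0:+1/720 = 1/720
3j²(3 1 4; 3 0 -3) = Δ·Π!·Σ² = 1/36  (sign -1)
combine: 4πI² = 189·4/63·1/36 = 1/3
take √, sign -1: I = -0.16286750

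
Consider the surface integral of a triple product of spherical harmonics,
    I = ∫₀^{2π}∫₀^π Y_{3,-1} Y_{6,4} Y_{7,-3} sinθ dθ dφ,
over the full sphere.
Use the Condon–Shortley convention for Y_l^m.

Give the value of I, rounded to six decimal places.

0.163772

m-sum 0 ✓  L=16 even ✓  3≤7≤9 ✓
Π(2lᵢ+1) = 7×13×15 = 1365
triangle coeff Δ(3,6,7) = 1/2042040
Σ_t [0,2]: t=0:+1/207360 t=1:−1/57600 t=2:+1/207360 = -1/129600
(3j)²=168/12155 [(3 6 7; 0 0 0)], sign=+1
Σ_t [0,2]: t=0:+1/174182400 t=1:−1/2177280 t=2:+1/645120 = 191/174182400
(3j)²=36481/2042040 [(3 6 7; -1 4 -3)], sign=+1
⇒ 4πI² = 766101/2272985
I = (+1)√(766101/2272985/(4π)) = 0.16377205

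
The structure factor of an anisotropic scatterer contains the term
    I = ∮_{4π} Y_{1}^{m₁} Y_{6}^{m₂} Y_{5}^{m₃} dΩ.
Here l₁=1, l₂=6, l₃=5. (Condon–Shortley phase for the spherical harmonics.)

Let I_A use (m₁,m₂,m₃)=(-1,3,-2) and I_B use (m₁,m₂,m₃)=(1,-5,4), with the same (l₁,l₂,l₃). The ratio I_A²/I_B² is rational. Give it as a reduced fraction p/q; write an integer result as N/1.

Shared (l₁,l₂,l₃)=(1,6,5): N and (l;000)² cancel in I_A²/I_B².
A: Δ = 2!·0!·10!/13! = 1/858; Racah Σ t=2..2: t=2:+1/60480 = 1/60480; ⇒ 3j(1 6 5; -1 3 -2)² = 6/143, sgn -1
B: Δ = 2!·0!·10!/13! = 1/858; Racah Σ t=0..0: t=0:+1/725760 = 1/725760; ⇒ 3j(1 6 5; 1 -5 4)² = 5/78, sgn -1
I_A²/I_B² = (6/143)/(5/78) = 36/55

36/55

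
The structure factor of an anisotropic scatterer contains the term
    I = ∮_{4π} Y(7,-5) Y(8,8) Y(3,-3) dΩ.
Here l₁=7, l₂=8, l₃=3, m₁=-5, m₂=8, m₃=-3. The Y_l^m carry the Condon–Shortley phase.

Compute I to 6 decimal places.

Rules hold: Σm=0, L=18 even, 1≤3≤15.
N = 15·17·7 = 1785
Δ = 12!·2!·4!/19! = 1/5290740
Racah Σ t=5..7: t=5:−1/7257600 t=6:+1/2073600 t=7:−1/7257600 = 1/4838400
⇒ 3j(7 8 3; 0 0 0)² = 252/20995, sgn -1
Racah Σ t=12..12: t=12:+1/22992076800 = 1/22992076800
⇒ 3j(7 8 3; -5 8 -3)² = 5/969, sgn +1
4πI² = N·(3j₀)²·(3jₘ)² = 8820/79781
I = -1·√(0.110553/4π) = -0.09379499

-0.093795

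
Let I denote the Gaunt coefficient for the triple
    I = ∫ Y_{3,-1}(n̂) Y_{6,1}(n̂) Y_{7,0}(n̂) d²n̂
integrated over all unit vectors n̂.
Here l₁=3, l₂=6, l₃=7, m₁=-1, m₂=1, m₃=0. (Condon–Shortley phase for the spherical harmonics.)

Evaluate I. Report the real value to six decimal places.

Checks pass: Σm=0; 16 even; l₃=7∈[3,9].
(2·3+1)(2·6+1)(2·7+1) = 1365
Δ: 2! 4! 10! / 17! → 1/2042040
sum: t=0:+1/207360 t=1:−1/57600 t=2:+1/207360 = -1/129600
3j²(3 6 7; 0 0 0) = Δ·Π!·Σ² = 168/12155  (sign +1)
sum: t=0:+1/1451520 t=1:−1/103680 t=2:+1/115200 = -1/3628800
3j²(3 6 7; -1 1 0) = Δ·Π!·Σ² = 1/36465  (sign +1)
combine: 4πI² = 1365·168/12155·1/36465 = 1176/2272985
take √, sign +1: I = 0.00641653

0.006417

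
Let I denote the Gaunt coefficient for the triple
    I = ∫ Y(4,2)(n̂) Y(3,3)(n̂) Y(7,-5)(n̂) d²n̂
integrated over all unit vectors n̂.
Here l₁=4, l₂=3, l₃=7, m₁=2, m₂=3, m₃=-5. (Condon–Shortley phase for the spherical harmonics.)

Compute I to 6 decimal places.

-0.204818

Rules hold: Σm=0, L=14 even, 1≤7≤7.
N = 9·7·15 = 945
Δ = 0!·8!·6!/15! = 1/45045
Racah Σ t=0..0: t=0:+1/20736 = 1/20736
⇒ 3j(4 3 7; 0 0 0)² = 35/1287, sgn -1
Racah Σ t=0..0: t=0:+1/1036800 = 1/1036800
⇒ 3j(4 3 7; 2 3 -5)² = 4/195, sgn +1
4πI² = N·(3j₀)²·(3jₘ)² = 980/1859
I = -1·√(0.527165/4π) = -0.20481814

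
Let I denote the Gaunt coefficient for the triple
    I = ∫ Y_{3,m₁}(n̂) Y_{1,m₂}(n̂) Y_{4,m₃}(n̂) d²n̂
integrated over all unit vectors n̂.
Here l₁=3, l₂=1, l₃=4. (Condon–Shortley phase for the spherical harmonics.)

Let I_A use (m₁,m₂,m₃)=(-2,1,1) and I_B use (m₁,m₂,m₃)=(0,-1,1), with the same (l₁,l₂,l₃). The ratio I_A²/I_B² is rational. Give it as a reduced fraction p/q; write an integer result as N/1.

Same 3,1,4: normalisation and zero-m 3j drop out of the ratio.
A: Δ: 0! 6! 2! / 9! → 1/252; sum: t=0:+1/240 = 1/240; 3j²(3 1 4; -2 1 1) = Δ·Π!·Σ² = 1/84  (sign -1)
B: Δ: 0! 6! 2! / 9! → 1/252; sum: t=0:+1/72 = 1/72; 3j²(3 1 4; 0 -1 1) = Δ·Π!·Σ² = 5/126  (sign -1)
I_A²/I_B² = (1/84)/(5/126) = 3/10

3/10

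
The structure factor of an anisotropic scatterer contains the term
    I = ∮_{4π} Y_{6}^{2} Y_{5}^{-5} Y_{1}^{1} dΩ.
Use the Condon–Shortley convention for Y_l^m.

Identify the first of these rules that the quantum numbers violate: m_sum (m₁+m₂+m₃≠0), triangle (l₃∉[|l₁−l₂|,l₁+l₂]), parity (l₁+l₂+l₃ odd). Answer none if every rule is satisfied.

Σmᵢ = -2  ✗
l₃∈[|l₁−l₂|,l₁+l₂]=[1,11], have l₃=1
Σlᵢ = 12 ⇒ even

m_sum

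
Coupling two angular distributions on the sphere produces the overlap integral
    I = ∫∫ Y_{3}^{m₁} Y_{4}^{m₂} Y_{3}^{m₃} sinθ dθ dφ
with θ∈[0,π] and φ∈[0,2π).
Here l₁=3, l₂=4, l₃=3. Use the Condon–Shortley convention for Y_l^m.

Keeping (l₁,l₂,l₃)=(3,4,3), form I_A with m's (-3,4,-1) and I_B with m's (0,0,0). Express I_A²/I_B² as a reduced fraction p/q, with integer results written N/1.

Shared (l₁,l₂,l₃)=(3,4,3): N and (l;000)² cancel in I_A²/I_B².
A: Δ = 4!·2!·4!/11! = 1/34650; Racah Σ t=4..4: t=4:+1/1152 = 1/1152; ⇒ 3j(3 4 3; -3 4 -1)² = 1/33, sgn +1
B: Δ = 4!·2!·4!/11! = 1/34650; Racah Σ t=1..3: t=1:−1/72 t=2:+1/16 t=3:−1/72 = 5/144; ⇒ 3j(3 4 3; 0 0 0)² = 2/77, sgn -1
I_A²/I_B² = (1/33)/(2/77) = 7/6

7/6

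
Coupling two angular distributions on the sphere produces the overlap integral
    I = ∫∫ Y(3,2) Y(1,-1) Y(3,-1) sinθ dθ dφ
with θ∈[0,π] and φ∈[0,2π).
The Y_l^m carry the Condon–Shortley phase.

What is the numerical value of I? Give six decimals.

l₁+l₂+l₃=7 is odd: 3j(l;000)=0 ⇒ I=0

0.000000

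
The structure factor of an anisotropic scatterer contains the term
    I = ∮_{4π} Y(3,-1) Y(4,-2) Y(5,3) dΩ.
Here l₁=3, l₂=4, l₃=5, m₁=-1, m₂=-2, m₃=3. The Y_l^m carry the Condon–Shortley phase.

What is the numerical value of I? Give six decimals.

m-sum 0 ✓  L=12 even ✓  1≤5≤7 ✓
Π(2lᵢ+1) = 7×9×11 = 693
triangle coeff Δ(3,4,5) = 1/180180
Σ_t [0,2]: t=0:+1/576 t=1:−1/144 t=2:+1/576 = -1/288
(3j)²=20/1001 [(3 4 5; 0 0 0)], sign=+1
Σ_t [0,2]: t=0:+1/2304 t=1:−1/720 t=2:+1/5760 = -1/1280
(3j)²=27/1430 [(3 4 5; -1 -2 3)], sign=-1
⇒ 4πI² = 486/1859
I = (-1)√(486/1859/(4π)) = -0.14423595

-0.144236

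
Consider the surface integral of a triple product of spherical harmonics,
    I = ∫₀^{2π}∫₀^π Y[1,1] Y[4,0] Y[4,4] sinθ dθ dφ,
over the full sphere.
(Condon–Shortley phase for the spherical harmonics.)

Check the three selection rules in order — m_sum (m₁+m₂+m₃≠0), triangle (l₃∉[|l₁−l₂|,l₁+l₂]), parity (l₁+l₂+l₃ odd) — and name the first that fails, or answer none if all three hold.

azimuthal sum: 1 + 0 + 4 = 5  ✗
3 ≤ 4 ≤ 5 (triangle on l)
L = 1 + 4 + 4 = 9 (odd)

m_sum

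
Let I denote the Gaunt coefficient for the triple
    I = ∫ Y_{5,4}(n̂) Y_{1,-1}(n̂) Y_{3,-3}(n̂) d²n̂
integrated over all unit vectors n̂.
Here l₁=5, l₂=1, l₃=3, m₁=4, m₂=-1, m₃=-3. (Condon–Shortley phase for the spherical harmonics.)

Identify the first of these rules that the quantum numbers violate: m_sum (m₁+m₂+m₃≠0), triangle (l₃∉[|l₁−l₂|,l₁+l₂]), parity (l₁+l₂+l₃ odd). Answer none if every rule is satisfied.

triangle

azimuthal sum: 4 − 1 − 3 = 0  ✓
4 ≤ 3 ≤ 6 (triangle on l)  ✗
L = 5 + 1 + 3 = 9 (odd)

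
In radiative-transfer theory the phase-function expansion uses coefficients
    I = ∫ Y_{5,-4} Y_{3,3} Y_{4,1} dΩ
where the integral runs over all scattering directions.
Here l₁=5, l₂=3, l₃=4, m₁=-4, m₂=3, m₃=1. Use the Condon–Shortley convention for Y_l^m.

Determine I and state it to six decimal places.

Rules hold: Σm=0, L=12 even, 2≤4≤8.
N = 11·7·9 = 693
Δ = 4!·6!·2!/13! = 1/180180
Racah Σ t=1..3: t=1:−1/576 t=2:+1/144 t=3:−1/576 = 1/288
⇒ 3j(5 3 4; 0 0 0)² = 20/1001, sgn +1
Racah Σ t=4..4: t=4:+1/5760 = 1/5760
⇒ 3j(5 3 4; -4 3 1)² = 9/286, sgn -1
4πI² = N·(3j₀)²·(3jₘ)² = 810/1859
I = -1·√(0.435718/4π) = -0.18620781

-0.186208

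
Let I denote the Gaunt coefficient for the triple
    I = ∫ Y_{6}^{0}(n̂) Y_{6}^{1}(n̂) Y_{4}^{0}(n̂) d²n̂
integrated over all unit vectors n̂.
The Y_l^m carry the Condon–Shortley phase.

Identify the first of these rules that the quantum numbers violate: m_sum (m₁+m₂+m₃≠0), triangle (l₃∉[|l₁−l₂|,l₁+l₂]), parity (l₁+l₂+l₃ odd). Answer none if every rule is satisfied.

m_sum

azimuthal sum: 0 + 1 + 0 = 1  ✗
0 ≤ 4 ≤ 12 (triangle on l)
L = 6 + 6 + 4 = 16 (even)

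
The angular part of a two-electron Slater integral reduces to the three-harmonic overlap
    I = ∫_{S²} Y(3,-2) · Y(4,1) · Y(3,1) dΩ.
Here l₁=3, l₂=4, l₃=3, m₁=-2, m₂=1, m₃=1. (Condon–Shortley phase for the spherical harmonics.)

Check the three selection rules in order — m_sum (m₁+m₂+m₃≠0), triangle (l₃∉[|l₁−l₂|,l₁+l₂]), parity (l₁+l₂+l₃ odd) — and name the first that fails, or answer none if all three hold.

Σmᵢ = 0  ✓
l₃∈[|l₁−l₂|,l₁+l₂]=[1,7], have l₃=3  ✓
Σlᵢ = 10 ⇒ even  ✓

none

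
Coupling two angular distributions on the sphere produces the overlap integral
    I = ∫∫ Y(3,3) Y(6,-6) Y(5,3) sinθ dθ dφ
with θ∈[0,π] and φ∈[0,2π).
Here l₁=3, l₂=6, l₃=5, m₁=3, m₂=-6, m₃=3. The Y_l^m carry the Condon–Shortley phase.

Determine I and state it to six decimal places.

m-sum 0 ✓  L=14 even ✓  3≤5≤9 ✓
Π(2lᵢ+1) = 7×13×11 = 1001
triangle coeff Δ(3,6,5) = 1/675675
Σ_t [1,3]: t=1:−1/8640 t=2:+1/2304 t=3:−1/8640 = 7/34560
(3j)²=7/429 [(3 6 5; 0 0 0)], sign=-1
Σ_t [0,0]: t=0:+1/1935360 = 1/1935360
(3j)²=1/91 [(3 6 5; 3 -6 3)], sign=+1
⇒ 4πI² = 7/39
I = (-1)√(7/39/(4π)) = -0.11951207

-0.119512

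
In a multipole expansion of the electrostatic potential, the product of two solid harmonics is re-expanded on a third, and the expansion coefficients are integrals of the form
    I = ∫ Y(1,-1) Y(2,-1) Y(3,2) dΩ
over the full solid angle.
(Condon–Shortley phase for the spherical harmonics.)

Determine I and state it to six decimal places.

0.261169

Rules hold: Σm=0, L=6 even, 1≤3≤3.
N = 3·5·7 = 105
Δ = 0!·2!·4!/7! = 1/105
Racah Σ t=0..0: t=0:+1/4 = 1/4
⇒ 3j(1 2 3; 0 0 0)² = 3/35, sgn -1
Racah Σ t=0..0: t=0:+1/12 = 1/12
⇒ 3j(1 2 3; -1 -1 2)² = 2/21, sgn -1
4πI² = N·(3j₀)²·(3jₘ)² = 6/7
I = +1·√(0.857143/4π) = 0.26116903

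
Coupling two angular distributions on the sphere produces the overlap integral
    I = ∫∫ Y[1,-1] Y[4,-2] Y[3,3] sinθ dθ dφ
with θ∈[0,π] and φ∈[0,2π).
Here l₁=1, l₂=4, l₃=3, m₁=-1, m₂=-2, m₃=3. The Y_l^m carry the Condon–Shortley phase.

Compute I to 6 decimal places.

0.061558

Checks pass: Σm=0; 8 even; l₃=3∈[3,5].
(2·1+1)(2·4+1)(2·3+1) = 189
Δ: 2! 0! 6! / 9! → 1/252
sum: t=1:−1/36 = -1/36
3j²(1 4 3; 0 0 0) = Δ·Π!·Σ² = 4/63  (sign +1)
sum: t=2:+1/1440 = 1/1440
3j²(1 4 3; -1 -2 3) = Δ·Π!·Σ² = 1/252  (sign +1)
combine: 4πI² = 189·4/63·1/252 = 1/21
take √, sign +1: I = 0.06155813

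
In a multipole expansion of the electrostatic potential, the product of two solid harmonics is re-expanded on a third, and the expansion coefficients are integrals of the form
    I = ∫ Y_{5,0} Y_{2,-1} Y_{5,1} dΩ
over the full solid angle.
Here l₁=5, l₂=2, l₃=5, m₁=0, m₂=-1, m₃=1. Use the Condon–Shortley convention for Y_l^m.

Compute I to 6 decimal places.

-0.036166

m-sum 0 ✓  L=12 even ✓  3≤5≤7 ✓
Π(2lᵢ+1) = 11×5×11 = 605
triangle coeff Δ(5,2,5) = 1/38610
Σ_t [0,2]: t=0:+1/2880 t=1:−1/576 t=2:+1/2880 = -1/960
(3j)²=10/429 [(5 2 5; 0 0 0)], sign=+1
Σ_t [0,1]: t=0:+1/1440 t=1:−1/1152 = -1/5760
(3j)²=1/858 [(5 2 5; 0 -1 1)], sign=-1
⇒ 4πI² = 25/1521
I = (-1)√(25/1521/(4π)) = -0.03616600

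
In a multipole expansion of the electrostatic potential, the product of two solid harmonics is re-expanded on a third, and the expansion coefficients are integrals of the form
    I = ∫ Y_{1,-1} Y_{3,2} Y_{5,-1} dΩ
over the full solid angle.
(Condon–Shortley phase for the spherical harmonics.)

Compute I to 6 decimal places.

0.000000

triangle: need 2≤l₃≤4, have 5; I=0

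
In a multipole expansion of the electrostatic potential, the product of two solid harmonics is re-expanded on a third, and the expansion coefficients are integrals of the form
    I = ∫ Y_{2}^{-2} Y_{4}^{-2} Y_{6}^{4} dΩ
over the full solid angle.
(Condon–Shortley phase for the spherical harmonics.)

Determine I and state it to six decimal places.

0.230476

m-sum 0 ✓  L=12 even ✓  2≤6≤6 ✓
Π(2lᵢ+1) = 5×9×13 = 585
triangle coeff Δ(2,4,6) = 1/6435
Σ_t [0,0]: t=0:+1/2304 = 1/2304
(3j)²=5/143 [(2 4 6; 0 0 0)], sign=+1
Σ_t [0,0]: t=0:+1/34560 = 1/34560
(3j)²=14/429 [(2 4 6; -2 -2 4)], sign=+1
⇒ 4πI² = 1050/1573
I = (+1)√(1050/1573/(4π)) = 0.23047581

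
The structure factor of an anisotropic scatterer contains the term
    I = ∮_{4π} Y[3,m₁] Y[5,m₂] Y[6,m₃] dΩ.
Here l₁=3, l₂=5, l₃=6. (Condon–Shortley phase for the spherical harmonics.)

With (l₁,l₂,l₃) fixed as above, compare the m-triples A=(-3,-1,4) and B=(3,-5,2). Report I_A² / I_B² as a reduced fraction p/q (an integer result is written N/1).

28/1

Same 3,5,6: normalisation and zero-m 3j drop out of the ratio.
A: Δ: 2! 4! 8! / 15! → 1/675675; sum: t=2:+1/69120 = 1/69120; 3j²(3 5 6; -3 -1 4) = Δ·Π!·Σ² = 4/143  (sign +1)
B: Δ: 2! 4! 8! / 15! → 1/675675; sum: t=0:+1/1935360 = 1/1935360; 3j²(3 5 6; 3 -5 2) = Δ·Π!·Σ² = 1/1001  (sign +1)
I_A²/I_B² = (4/143)/(1/1001) = 28/1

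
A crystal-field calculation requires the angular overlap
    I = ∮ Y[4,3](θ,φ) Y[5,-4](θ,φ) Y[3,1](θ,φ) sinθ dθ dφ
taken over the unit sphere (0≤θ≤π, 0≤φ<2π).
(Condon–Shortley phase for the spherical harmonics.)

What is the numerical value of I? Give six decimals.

0.042401

Rules hold: Σm=0, L=12 even, 1≤3≤9.
N = 9·11·7 = 693
Δ = 6!·2!·4!/13! = 1/180180
Racah Σ t=2..4: t=2:+1/576 t=3:−1/144 t=4:+1/576 = -1/288
⇒ 3j(4 5 3; 0 0 0)² = 20/1001, sgn +1
Racah Σ t=0..1: t=0:+1/4320 t=1:−1/5760 = 1/17280
⇒ 3j(4 5 3; 3 -4 1)² = 7/4290, sgn +1
4πI² = N·(3j₀)²·(3jₘ)² = 42/1859
I = +1·√(0.0225928/4π) = 0.04240138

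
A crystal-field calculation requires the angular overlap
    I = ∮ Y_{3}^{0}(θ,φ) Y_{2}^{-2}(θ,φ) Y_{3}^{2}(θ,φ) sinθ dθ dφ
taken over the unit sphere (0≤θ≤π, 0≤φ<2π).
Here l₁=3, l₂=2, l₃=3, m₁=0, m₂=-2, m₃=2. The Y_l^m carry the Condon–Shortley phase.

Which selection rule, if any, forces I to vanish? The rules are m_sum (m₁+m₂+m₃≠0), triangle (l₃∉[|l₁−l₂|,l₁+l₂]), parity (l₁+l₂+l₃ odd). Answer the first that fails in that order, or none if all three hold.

Σmᵢ = 0  ✓
l₃∈[|l₁−l₂|,l₁+l₂]=[1,5], have l₃=3  ✓
Σlᵢ = 8 ⇒ even  ✓

none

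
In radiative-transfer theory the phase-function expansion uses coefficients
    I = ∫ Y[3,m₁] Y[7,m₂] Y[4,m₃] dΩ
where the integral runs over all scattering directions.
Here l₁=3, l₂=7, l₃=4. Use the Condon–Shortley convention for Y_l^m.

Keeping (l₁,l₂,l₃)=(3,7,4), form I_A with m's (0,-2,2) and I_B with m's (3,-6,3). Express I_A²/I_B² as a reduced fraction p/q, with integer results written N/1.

70/143

Shared (l₁,l₂,l₃)=(3,7,4): N and (l;000)² cancel in I_A²/I_B².
A: Δ = 6!·0!·8!/15! = 1/45045; Racah Σ t=3..3: t=3:−1/51840 = -1/51840; ⇒ 3j(3 7 4; 0 -2 2)² = 8/429, sgn -1
B: Δ = 6!·0!·8!/15! = 1/45045; Racah Σ t=0..0: t=0:+1/3628800 = 1/3628800; ⇒ 3j(3 7 4; 3 -6 3)² = 4/105, sgn -1
I_A²/I_B² = (8/429)/(4/105) = 70/143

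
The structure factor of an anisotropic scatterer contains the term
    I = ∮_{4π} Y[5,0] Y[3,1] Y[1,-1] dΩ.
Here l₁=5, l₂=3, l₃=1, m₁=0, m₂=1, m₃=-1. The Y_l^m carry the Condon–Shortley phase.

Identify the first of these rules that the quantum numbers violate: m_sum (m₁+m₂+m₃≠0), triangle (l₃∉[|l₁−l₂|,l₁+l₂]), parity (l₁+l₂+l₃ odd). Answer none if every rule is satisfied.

Σmᵢ = 0  ✓
l₃∈[|l₁−l₂|,l₁+l₂]=[2,8], have l₃=1  ✗
Σlᵢ = 9 ⇒ odd

triangle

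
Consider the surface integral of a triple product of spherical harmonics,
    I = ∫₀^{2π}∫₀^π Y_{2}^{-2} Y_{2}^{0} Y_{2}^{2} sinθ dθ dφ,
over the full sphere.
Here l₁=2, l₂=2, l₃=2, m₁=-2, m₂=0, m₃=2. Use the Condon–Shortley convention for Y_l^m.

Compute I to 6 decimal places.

-0.180224

Checks pass: Σm=0; 6 even; l₃=2∈[0,4].
(2·2+1)(2·2+1)(2·2+1) = 125
Δ: 2! 2! 2! / 7! → 1/630
sum: t=0:+1/8 t=1:−1/1 t=2:+1/8 = -3/4
3j²(2 2 2; 0 0 0) = Δ·Π!·Σ² = 2/35  (sign -1)
sum: t=2:+1/8 = 1/8
3j²(2 2 2; -2 0 2) = Δ·Π!·Σ² = 2/35  (sign +1)
combine: 4πI² = 125·2/35·2/35 = 20/49
take √, sign -1: I = -0.18022375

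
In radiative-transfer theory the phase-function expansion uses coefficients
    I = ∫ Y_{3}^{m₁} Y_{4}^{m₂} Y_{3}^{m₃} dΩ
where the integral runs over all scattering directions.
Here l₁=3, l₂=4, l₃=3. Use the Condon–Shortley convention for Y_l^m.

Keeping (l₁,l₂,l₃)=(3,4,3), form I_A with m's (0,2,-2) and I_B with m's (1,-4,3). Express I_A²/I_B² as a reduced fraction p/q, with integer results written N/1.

Shared (l₁,l₂,l₃)=(3,4,3): N and (l;000)² cancel in I_A²/I_B².
A: Δ = 4!·2!·4!/11! = 1/34650; Racah Σ t=2..3: t=2:+1/96 t=3:−1/72 = -1/288; ⇒ 3j(3 4 3; 0 2 -2)² = 1/462, sgn +1
B: Δ = 4!·2!·4!/11! = 1/34650; Racah Σ t=0..0: t=0:+1/1152 = 1/1152; ⇒ 3j(3 4 3; 1 -4 3)² = 1/33, sgn +1
I_A²/I_B² = (1/462)/(1/33) = 1/14

1/14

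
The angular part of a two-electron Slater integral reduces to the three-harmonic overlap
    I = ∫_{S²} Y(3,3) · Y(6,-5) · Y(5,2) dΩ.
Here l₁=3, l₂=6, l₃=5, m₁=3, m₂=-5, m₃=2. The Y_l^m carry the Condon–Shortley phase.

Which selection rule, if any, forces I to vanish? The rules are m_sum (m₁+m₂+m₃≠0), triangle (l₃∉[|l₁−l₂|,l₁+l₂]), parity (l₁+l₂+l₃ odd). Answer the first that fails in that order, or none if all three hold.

none

azimuthal sum: 3 − 5 + 2 = 0  ✓
3 ≤ 5 ≤ 9 (triangle on l)  ✓
L = 3 + 6 + 5 = 14 (even)  ✓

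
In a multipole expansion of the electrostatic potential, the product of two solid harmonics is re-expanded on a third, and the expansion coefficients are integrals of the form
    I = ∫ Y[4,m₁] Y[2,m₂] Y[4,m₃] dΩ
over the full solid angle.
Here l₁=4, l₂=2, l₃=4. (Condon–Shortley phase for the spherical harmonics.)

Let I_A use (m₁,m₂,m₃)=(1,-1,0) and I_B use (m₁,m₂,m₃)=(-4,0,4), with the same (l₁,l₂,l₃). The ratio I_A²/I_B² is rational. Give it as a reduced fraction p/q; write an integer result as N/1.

15/392

Shared (l₁,l₂,l₃)=(4,2,4): N and (l;000)² cancel in I_A²/I_B².
A: Δ = 2!·6!·2!/11! = 1/13860; Racah Σ t=0..1: t=0:+1/72 t=1:−1/96 = 1/288; ⇒ 3j(4 2 4; 1 -1 0)² = 1/462, sgn +1
B: Δ = 2!·6!·2!/11! = 1/13860; Racah Σ t=2..2: t=2:+1/2880 = 1/2880; ⇒ 3j(4 2 4; -4 0 4)² = 28/495, sgn +1
I_A²/I_B² = (1/462)/(28/495) = 15/392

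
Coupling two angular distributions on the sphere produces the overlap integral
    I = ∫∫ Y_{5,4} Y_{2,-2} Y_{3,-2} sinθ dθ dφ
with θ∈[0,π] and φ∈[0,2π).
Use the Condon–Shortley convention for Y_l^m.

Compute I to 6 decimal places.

0.268967

Rules hold: Σm=0, L=10 even, 3≤3≤7.
N = 11·5·7 = 385
Δ = 4!·6!·0!/11! = 1/2310
Racah Σ t=2..2: t=2:+1/144 = 1/144
⇒ 3j(5 2 3; 0 0 0)² = 10/231, sgn -1
Racah Σ t=0..0: t=0:+1/2880 = 1/2880
⇒ 3j(5 2 3; 4 -2 -2)² = 3/55, sgn -1
4πI² = N·(3j₀)²·(3jₘ)² = 10/11
I = +1·√(0.909091/4π) = 0.26896683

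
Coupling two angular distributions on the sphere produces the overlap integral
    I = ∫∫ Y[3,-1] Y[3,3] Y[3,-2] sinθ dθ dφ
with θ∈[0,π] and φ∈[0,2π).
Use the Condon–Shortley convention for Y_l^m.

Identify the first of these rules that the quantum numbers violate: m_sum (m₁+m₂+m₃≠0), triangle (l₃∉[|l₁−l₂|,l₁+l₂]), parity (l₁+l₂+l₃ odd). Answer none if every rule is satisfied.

m₁+m₂+m₃ = -1 + 3 − 2 = 0  ✓
triangle: |3−3|=0 ≤ l₃=3 ≤ 3+3=6  ✓
parity: l₁+l₂+l₃ = 9 is odd  ✗

parity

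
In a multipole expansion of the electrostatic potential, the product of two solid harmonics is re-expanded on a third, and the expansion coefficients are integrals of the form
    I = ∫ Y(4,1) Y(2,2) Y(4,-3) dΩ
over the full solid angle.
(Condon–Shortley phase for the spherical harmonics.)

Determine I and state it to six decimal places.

0.159270

Rules hold: Σm=0, L=10 even, 2≤4≤6.
N = 9·5·9 = 405
Δ = 2!·6!·2!/11! = 1/13860
Racah Σ t=0..2: t=0:+1/192 t=1:−1/36 t=2:+1/192 = -5/288
⇒ 3j(4 2 4; 0 0 0)² = 20/693, sgn -1
Racah Σ t=2..2: t=2:+1/480 = 1/480
⇒ 3j(4 2 4; 1 2 -3)² = 3/110, sgn -1
4πI² = N·(3j₀)²·(3jₘ)² = 270/847
I = +1·√(0.318772/4π) = 0.15927046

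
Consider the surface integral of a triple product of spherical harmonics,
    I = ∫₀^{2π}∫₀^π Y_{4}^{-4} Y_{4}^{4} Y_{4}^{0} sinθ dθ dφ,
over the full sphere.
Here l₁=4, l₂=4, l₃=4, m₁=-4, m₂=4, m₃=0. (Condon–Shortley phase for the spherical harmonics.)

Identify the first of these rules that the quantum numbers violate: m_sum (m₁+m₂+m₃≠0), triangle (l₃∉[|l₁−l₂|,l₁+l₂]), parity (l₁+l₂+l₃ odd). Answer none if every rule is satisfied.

m₁+m₂+m₃ = -4 + 4 + 0 = 0  ✓
triangle: |4−4|=0 ≤ l₃=4 ≤ 4+4=8  ✓
parity: l₁+l₂+l₃ = 12 is even  ✓

none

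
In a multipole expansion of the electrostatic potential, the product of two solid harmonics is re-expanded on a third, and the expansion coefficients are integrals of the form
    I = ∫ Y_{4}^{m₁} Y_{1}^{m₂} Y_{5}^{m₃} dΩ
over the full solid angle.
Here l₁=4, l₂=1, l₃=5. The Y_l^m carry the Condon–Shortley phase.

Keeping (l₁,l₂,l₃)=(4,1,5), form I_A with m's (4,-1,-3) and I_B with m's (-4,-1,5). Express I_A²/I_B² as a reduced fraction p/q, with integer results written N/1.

1/45

l's match ⇒ only the (l;m) 3-j factors differ between A and B.
A: triangle coeff Δ(4,1,5) = 1/495; Σ_t [0,0]: t=0:+1/80640 = 1/80640; (3j)²=1/495 [(4 1 5; 4 -1 -3)], sign=+1
B: triangle coeff Δ(4,1,5) = 1/495; Σ_t [0,0]: t=0:+1/80640 = 1/80640; (3j)²=1/11 [(4 1 5; -4 -1 5)], sign=+1
I_A²/I_B² = (1/495)/(1/11) = 1/45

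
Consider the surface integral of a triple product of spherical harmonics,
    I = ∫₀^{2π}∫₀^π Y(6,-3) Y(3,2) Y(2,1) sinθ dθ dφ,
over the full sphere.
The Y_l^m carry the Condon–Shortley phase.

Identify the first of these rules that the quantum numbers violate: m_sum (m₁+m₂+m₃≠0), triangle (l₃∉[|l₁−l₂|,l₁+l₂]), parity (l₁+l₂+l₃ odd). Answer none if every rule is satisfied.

m₁+m₂+m₃ = -3 + 2 + 1 = 0  ✓
triangle: |6−3|=3 ≤ l₃=2 ≤ 6+3=9  ✗
parity: l₁+l₂+l₃ = 11 is odd

triangle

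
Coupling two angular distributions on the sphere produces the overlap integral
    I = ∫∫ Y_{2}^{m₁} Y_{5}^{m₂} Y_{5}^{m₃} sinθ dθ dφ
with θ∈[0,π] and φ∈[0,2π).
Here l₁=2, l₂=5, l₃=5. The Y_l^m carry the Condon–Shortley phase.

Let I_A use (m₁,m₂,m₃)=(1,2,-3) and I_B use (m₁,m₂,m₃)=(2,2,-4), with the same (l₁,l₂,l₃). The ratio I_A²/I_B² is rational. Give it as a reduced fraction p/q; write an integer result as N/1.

25/18

l's match ⇒ only the (l;m) 3-j factors differ between A and B.
A: triangle coeff Δ(2,5,5) = 1/38610; Σ_t [0,1]: t=0:+1/10080 t=1:−1/2880 = -1/4032; (3j)²=10/429 [(2 5 5; 1 2 -3)], sign=-1
B: triangle coeff Δ(2,5,5) = 1/38610; Σ_t [0,0]: t=0:+1/20160 = 1/20160; (3j)²=12/715 [(2 5 5; 2 2 -4)], sign=-1
I_A²/I_B² = (10/429)/(12/715) = 25/18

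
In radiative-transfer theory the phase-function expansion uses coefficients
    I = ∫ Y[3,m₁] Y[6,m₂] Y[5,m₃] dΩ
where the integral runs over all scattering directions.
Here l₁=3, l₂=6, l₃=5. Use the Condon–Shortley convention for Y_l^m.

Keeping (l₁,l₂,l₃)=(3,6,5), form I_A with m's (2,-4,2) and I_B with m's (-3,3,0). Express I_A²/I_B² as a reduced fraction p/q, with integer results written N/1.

3/14

l's match ⇒ only the (l;m) 3-j factors differ between A and B.
A: triangle coeff Δ(3,6,5) = 1/675675; Σ_t [0,1]: t=0:+1/34560 t=1:−1/60480 = 1/80640; (3j)²=6/1001 [(3 6 5; 2 -4 2)], sign=-1
B: triangle coeff Δ(3,6,5) = 1/675675; Σ_t [4,4]: t=4:+1/34560 = 1/34560; (3j)²=4/143 [(3 6 5; -3 3 0)], sign=-1
I_A²/I_B² = (6/1001)/(4/143) = 3/14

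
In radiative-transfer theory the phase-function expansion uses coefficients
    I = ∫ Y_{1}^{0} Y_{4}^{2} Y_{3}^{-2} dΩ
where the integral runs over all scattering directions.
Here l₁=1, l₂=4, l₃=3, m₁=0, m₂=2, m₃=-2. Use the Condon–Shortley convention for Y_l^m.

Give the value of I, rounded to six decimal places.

Rules hold: Σm=0, L=8 even, 3≤3≤5.
N = 3·9·7 = 189
Δ = 2!·0!·6!/9! = 1/252
Racah Σ t=1..1: t=1:−1/36 = -1/36
⇒ 3j(1 4 3; 0 0 0)² = 4/63, sgn +1
Racah Σ t=1..1: t=1:−1/120 = -1/120
⇒ 3j(1 4 3; 0 2 -2)² = 1/21, sgn +1
4πI² = N·(3j₀)²·(3jₘ)² = 4/7
I = +1·√(0.571429/4π) = 0.21324362

0.213244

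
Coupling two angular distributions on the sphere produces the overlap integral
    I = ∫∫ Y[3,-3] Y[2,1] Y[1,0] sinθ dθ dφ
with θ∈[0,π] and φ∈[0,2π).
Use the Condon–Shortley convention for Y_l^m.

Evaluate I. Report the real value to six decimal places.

m-sum = -3 + 1 + 0 = -2 ≠ 0 ⇒ I = 0

0.000000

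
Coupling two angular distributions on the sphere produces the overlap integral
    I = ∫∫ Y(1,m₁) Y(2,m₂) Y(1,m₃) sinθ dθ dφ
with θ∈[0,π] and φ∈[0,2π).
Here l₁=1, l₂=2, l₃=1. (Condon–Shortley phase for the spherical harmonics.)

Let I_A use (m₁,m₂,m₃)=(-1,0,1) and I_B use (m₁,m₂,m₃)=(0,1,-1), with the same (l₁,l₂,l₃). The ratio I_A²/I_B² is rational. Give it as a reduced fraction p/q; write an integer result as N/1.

Shared (l₁,l₂,l₃)=(1,2,1): N and (l;000)² cancel in I_A²/I_B².
A: Δ = 2!·0!·2!/5! = 1/30; Racah Σ t=2..2: t=2:+1/4 = 1/4; ⇒ 3j(1 2 1; -1 0 1)² = 1/30, sgn +1
B: Δ = 2!·0!·2!/5! = 1/30; Racah Σ t=1..1: t=1:−1/2 = -1/2; ⇒ 3j(1 2 1; 0 1 -1)² = 1/10, sgn -1
I_A²/I_B² = (1/30)/(1/10) = 1/3

1/3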